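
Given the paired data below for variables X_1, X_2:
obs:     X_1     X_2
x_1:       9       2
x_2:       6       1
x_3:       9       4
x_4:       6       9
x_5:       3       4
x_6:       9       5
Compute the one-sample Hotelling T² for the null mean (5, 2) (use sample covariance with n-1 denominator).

Step 1 — sample mean vector:
  mean(X_1) = (9 + 6 + 9 + 6 + 3 + 9) / 6 = 42/6 = 7
  mean(X_2) = (2 + 1 + 4 + 9 + 4 + 5) / 6 = 25/6 = 4.1667
  x̄ = (7, 4.1667),  deviation x̄ - mu_0 = (7, 4.1667) - (5, 2) = (2, 2.1667).

Step 2 — sample covariance matrix, S[i,j] = (1/(n-1)) · Σ_k (x_{k,i} - mean_i) · (x_{k,j} - mean_j), divisor n-1 = 5:
  S[X_1,X_1] = ((2)·(2) + (-1)·(-1) + (2)·(2) + (-1)·(-1) + (-4)·(-4) + (2)·(2)) / 5 = 30/5 = 6
  S[X_1,X_2] = ((2)·(-2.1667) + (-1)·(-3.1667) + (2)·(-0.1667) + (-1)·(4.8333) + (-4)·(-0.1667) + (2)·(0.8333)) / 5 = -4/5 = -0.8
  S[X_2,X_2] = ((-2.1667)·(-2.1667) + (-3.1667)·(-3.1667) + (-0.1667)·(-0.1667) + (4.8333)·(4.8333) + (-0.1667)·(-0.1667) + (0.8333)·(0.8333)) / 5 = 38.8333/5 = 7.7667
  S = [[6, -0.8],
 [-0.8, 7.7667]].

Step 3 — invert S. det(S) = 6·7.7667 - (-0.8)² = 45.96.
  S^{-1} = (1/det) · [[d, -b], [-b, a]] = [[0.169, 0.0174],
 [0.0174, 0.1305]].

Step 4 — quadratic form (x̄ - mu_0)^T · S^{-1} · (x̄ - mu_0):
  S^{-1} · (x̄ - mu_0) = (0.3757, 0.3177),
  (x̄ - mu_0)^T · [...] = (2)·(0.3757) + (2.1667)·(0.3177) = 1.4397.

Step 5 — scale by n: T² = 6 · 1.4397 = 8.6379.

T² ≈ 8.6379


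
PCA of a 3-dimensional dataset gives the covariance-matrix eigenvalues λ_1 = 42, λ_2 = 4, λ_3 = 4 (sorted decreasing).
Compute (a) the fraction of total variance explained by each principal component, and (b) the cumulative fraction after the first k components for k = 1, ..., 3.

Step 1 — total variance = trace(Sigma) = Σ λ_i = 42 + 4 + 4 = 50.

Step 2 — fraction explained by component i = λ_i / Σ λ:
  PC1: 42/50 = 0.84
  PC2: 4/50 = 0.08
  PC3: 4/50 = 0.08

Step 3 — cumulative fraction after k components = (λ_1 + ... + λ_k) / Σ λ:
  k = 1: 42/50 = 0.84
  k = 2: (42 + 4)/50 = 46/50 = 0.92
  k = 3: (42 + 4 + 4)/50 = 50/50 = 1

Summary (fraction, with percent):

explained: PC1 0.84 (84%), PC2 0.08 (8%), PC3 0.08 (8%);  cumulative: 0.84, 0.92, 1


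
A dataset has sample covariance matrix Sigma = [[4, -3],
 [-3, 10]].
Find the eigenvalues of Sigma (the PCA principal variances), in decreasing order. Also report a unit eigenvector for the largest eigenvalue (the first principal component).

Step 1 — characteristic polynomial of 2×2 Sigma:
  det(Sigma - λI) = λ² - trace · λ + det = 0.
  trace = 4 + 10 = 14, det = 4·10 - (-3)² = 31.
Step 2 — discriminant:
  Δ = trace² - 4·det = 196 - 124 = 72.
Step 3 — eigenvalues:
  λ = (trace ± √Δ)/2 = (14 ± 8.4853)/2,
  λ_1 = 11.2426,  λ_2 = 2.7574.

Step 4 — unit eigenvector for λ_1: solve (Sigma - λ_1 I)v = 0. First row:
  (4 - 11.2426)·v_x + (-3)·v_y = 0, i.e. (-7.2426)·v_x + (-3)·v_y = 0,
  so v ∝ (b, λ_1 - a) = (-3, 7.2426); multiply by -1 so the first entry is positive: u = (3, -7.2426).
  ||u|| = √((3)² + (-7.2426)²) = √(61.4558) ≈ 7.8394,
  v_1 = u/||u|| ≈ (0.3827, -0.9239) (||v_1|| = 1).

λ_1 = 11.2426,  λ_2 = 2.7574;  v_1 ≈ (0.3827, -0.9239)


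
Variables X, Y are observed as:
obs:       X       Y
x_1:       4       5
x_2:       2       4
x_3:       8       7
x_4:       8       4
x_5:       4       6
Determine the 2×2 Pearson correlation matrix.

Step 1 — column means:
  mean(X) = (4 + 2 + 8 + 8 + 4) / 5 = 26/5 = 5.2
  mean(Y) = (5 + 4 + 7 + 4 + 6) / 5 = 26/5 = 5.2

Step 2 — sample variances and covariances s[i,j] = (1/(n-1)) · Σ_k (x_{k,i} - mean_i) · (x_{k,j} - mean_j), with n-1 = 4:
  s[X,X] = ((-1.2)·(-1.2) + (-3.2)·(-3.2) + (2.8)·(2.8) + (2.8)·(2.8) + (-1.2)·(-1.2)) / 4 = 28.8/4 = 7.2
  s[X,Y] = ((-1.2)·(-0.2) + (-3.2)·(-1.2) + (2.8)·(1.8) + (2.8)·(-1.2) + (-1.2)·(0.8)) / 4 = 4.8/4 = 1.2
  s[Y,Y] = ((-0.2)·(-0.2) + (-1.2)·(-1.2) + (1.8)·(1.8) + (-1.2)·(-1.2) + (0.8)·(0.8)) / 4 = 6.8/4 = 1.7
  Sample standard deviations s_i = √(s[i,i]):
  s(X) = √(7.2) = 2.6833
  s(Y) = √(1.7) = 1.3038

Step 3 — r_{ij} = s_{ij} / (s_i · s_j):
  r[X,X] = 1 (diagonal).
  r[X,Y] = 1.2 / (2.6833 · 1.3038) = 1.2 / 3.4986 = 0.343
  r[Y,Y] = 1 (diagonal).

R is symmetric with unit diagonal. Assembling:

R = [[1, 0.343],
 [0.343, 1]]


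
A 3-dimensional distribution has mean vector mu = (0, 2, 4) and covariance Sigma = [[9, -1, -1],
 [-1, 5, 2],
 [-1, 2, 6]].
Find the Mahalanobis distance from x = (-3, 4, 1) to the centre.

Step 1 — centre the observation: (x - mu) = (-3, 2, -3).

Step 2 — invert Sigma (cofactor / det for 3×3, or solve directly):
  Sigma^{-1} = [[0.1145, 0.0176, 0.0132],
 [0.0176, 0.2335, -0.0749],
 [0.0132, -0.0749, 0.1938]].

Step 3 — form the quadratic (x - mu)^T · Sigma^{-1} · (x - mu):
  Sigma^{-1} · (x - mu) = (-0.348, 0.6388, -0.7709).
  (x - mu)^T · [Sigma^{-1} · (x - mu)] = (-3)·(-0.348) + (2)·(0.6388) + (-3)·(-0.7709) = 4.6344.

Step 4 — take square root: d = √(4.6344) ≈ 2.1528.

d(x, mu) = √(4.6344) ≈ 2.1528


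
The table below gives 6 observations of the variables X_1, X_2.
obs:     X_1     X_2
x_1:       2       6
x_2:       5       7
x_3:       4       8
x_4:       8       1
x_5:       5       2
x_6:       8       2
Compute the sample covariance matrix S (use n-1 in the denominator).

Step 1 — column means:
  mean(X_1) = (2 + 5 + 4 + 8 + 5 + 8) / 6 = 32/6 = 5.3333
  mean(X_2) = (6 + 7 + 8 + 1 + 2 + 2) / 6 = 26/6 = 4.3333

Step 2 — sample covariance S[i,j] = (1/(n-1)) · Σ_k (x_{k,i} - mean_i) · (x_{k,j} - mean_j), with n-1 = 5.
  S[X_1,X_1] = ((-3.3333)·(-3.3333) + (-0.3333)·(-0.3333) + (-1.3333)·(-1.3333) + (2.6667)·(2.6667) + (-0.3333)·(-0.3333) + (2.6667)·(2.6667)) / 5 = 27.3333/5 = 5.4667
  S[X_1,X_2] = ((-3.3333)·(1.6667) + (-0.3333)·(2.6667) + (-1.3333)·(3.6667) + (2.6667)·(-3.3333) + (-0.3333)·(-2.3333) + (2.6667)·(-2.3333)) / 5 = -25.6667/5 = -5.1333
  S[X_2,X_2] = ((1.6667)·(1.6667) + (2.6667)·(2.6667) + (3.6667)·(3.6667) + (-3.3333)·(-3.3333) + (-2.3333)·(-2.3333) + (-2.3333)·(-2.3333)) / 5 = 45.3333/5 = 9.0667

S is symmetric (S[j,i] = S[i,j]). Assembling:

S = [[5.4667, -5.1333],
 [-5.1333, 9.0667]]


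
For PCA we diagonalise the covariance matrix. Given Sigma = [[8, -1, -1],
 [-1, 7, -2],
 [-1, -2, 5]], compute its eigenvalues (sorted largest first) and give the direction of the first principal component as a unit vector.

Step 1 — characteristic polynomial p(λ) = det(λI - Sigma) = λ³ - tr·λ² + c_1·λ - det, where tr = trace, c_1 = sum of the principal 2×2 minors, det = det(Sigma):
  tr = 8 + 7 + 5 = 20,
  c_1 = (8·7 - (-1)²) + (8·5 - (-1)²) + (7·5 - (-2)²) = 55 + 39 + 31 = 125,
  det = 8·(7·5 - (-2)²) - (-1)·((-1)·5 - (-2)·(-1)) + (-1)·((-1)·(-2) - 7·(-1)) = 8·(31) - (-1)·(-7) + (-1)·(9) = 232.
  So p(λ) = λ³ - 20λ² + 125λ - 232.
Step 2 — look for an integer root (rational root theorem: any rational root is an integer divisor of 232). Testing λ = 8:
  p(8) = 512 - 1280 + 1000 - 232 = 0  ✓
  Dividing out (λ - 8): p(λ) = (λ - 8)(λ² - 12λ + 29).
Step 3 — remaining eigenvalues from the quadratic λ² - 12λ + 29 = 0:
  Δ = 12² - 4·29 = 144 - 116 = 28,  λ = (12 ± √28)/2 = (12 ± 5.2915)/2 ≈ 8.6458 or 3.3542.
  Sorted: λ_1 = 8.6458,  λ_2 = 8,  λ_3 = 3.3542  (check: sum = 20 = tr ✓).

Step 4 — unit eigenvector for λ_1 ≈ 8.6458: v spans the null space of (Sigma - λ_1 I), whose rows are
  r_1 = (-0.6458, -1, -1),  r_2 = (-1, -1.6458, -2),  r_3 = (-1, -2, -3.6458).
  v is orthogonal to every row, so take v ∝ r_1 × r_2 = ((-1)·(-2) - (-1)·(-1.6458), (-1)·(-1) - (-0.6458)·(-2), (-0.6458)·(-1.6458) - (-1)·(-1)) ≈ (0.3542, -0.2915, 0.0627).
  Let u = (0.3542, -0.2915, 0.0627).
  ||u|| = √((0.3542)² + (-0.2915)² + (0.0627)²) = √(0.2144) ≈ 0.463,  v_1 = u/||u|| ≈ (0.7651, -0.6295, 0.1355) (||v_1|| = 1).

λ_1 = 8.6458,  λ_2 = 8,  λ_3 = 3.3542;  v_1 ≈ (0.7651, -0.6295, 0.1355)


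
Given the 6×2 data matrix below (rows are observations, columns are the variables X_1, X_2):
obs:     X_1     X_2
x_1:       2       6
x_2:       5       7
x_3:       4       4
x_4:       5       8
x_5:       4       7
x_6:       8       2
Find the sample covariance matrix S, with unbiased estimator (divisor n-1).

Step 1 — column means:
  mean(X_1) = (2 + 5 + 4 + 5 + 4 + 8) / 6 = 28/6 = 4.6667
  mean(X_2) = (6 + 7 + 4 + 8 + 7 + 2) / 6 = 34/6 = 5.6667

Step 2 — sample covariance S[i,j] = (1/(n-1)) · Σ_k (x_{k,i} - mean_i) · (x_{k,j} - mean_j), with n-1 = 5.
  S[X_1,X_1] = ((-2.6667)·(-2.6667) + (0.3333)·(0.3333) + (-0.6667)·(-0.6667) + (0.3333)·(0.3333) + (-0.6667)·(-0.6667) + (3.3333)·(3.3333)) / 5 = 19.3333/5 = 3.8667
  S[X_1,X_2] = ((-2.6667)·(0.3333) + (0.3333)·(1.3333) + (-0.6667)·(-1.6667) + (0.3333)·(2.3333) + (-0.6667)·(1.3333) + (3.3333)·(-3.6667)) / 5 = -11.6667/5 = -2.3333
  S[X_2,X_2] = ((0.3333)·(0.3333) + (1.3333)·(1.3333) + (-1.6667)·(-1.6667) + (2.3333)·(2.3333) + (1.3333)·(1.3333) + (-3.6667)·(-3.6667)) / 5 = 25.3333/5 = 5.0667

S is symmetric (S[j,i] = S[i,j]). Assembling:

S = [[3.8667, -2.3333],
 [-2.3333, 5.0667]]


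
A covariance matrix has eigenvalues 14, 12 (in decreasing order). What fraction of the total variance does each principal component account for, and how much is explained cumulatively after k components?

Step 1 — total variance = trace(Sigma) = Σ λ_i = 14 + 12 = 26.

Step 2 — fraction explained by component i = λ_i / Σ λ:
  PC1: 14/26 = 0.5385
  PC2: 12/26 = 0.4615

Step 3 — cumulative fraction after k components = (λ_1 + ... + λ_k) / Σ λ:
  k = 1: 14/26 = 0.5385
  k = 2: (14 + 12)/26 = 26/26 = 1

Summary (fraction, with percent):

explained: PC1 0.5385 (53.85%), PC2 0.4615 (46.15%);  cumulative: 0.5385, 1


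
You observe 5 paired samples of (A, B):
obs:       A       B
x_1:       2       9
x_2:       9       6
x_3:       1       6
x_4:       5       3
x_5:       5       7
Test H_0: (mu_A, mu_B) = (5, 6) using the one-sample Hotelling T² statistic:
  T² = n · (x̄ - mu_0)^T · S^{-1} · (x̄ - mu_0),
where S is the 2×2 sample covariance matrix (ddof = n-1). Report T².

Step 1 — sample mean vector:
  mean(A) = (2 + 9 + 1 + 5 + 5) / 5 = 22/5 = 4.4
  mean(B) = (9 + 6 + 6 + 3 + 7) / 5 = 31/5 = 6.2
  x̄ = (4.4, 6.2),  deviation x̄ - mu_0 = (4.4, 6.2) - (5, 6) = (-0.6, 0.2).

Step 2 — sample covariance matrix, S[i,j] = (1/(n-1)) · Σ_k (x_{k,i} - mean_i) · (x_{k,j} - mean_j), divisor n-1 = 4:
  S[A,A] = ((-2.4)·(-2.4) + (4.6)·(4.6) + (-3.4)·(-3.4) + (0.6)·(0.6) + (0.6)·(0.6)) / 4 = 39.2/4 = 9.8
  S[A,B] = ((-2.4)·(2.8) + (4.6)·(-0.2) + (-3.4)·(-0.2) + (0.6)·(-3.2) + (0.6)·(0.8)) / 4 = -8.4/4 = -2.1
  S[B,B] = ((2.8)·(2.8) + (-0.2)·(-0.2) + (-0.2)·(-0.2) + (-3.2)·(-3.2) + (0.8)·(0.8)) / 4 = 18.8/4 = 4.7
  S = [[9.8, -2.1],
 [-2.1, 4.7]].

Step 3 — invert S. det(S) = 9.8·4.7 - (-2.1)² = 41.65.
  S^{-1} = (1/det) · [[d, -b], [-b, a]] = [[0.1128, 0.0504],
 [0.0504, 0.2353]].

Step 4 — quadratic form (x̄ - mu_0)^T · S^{-1} · (x̄ - mu_0):
  S^{-1} · (x̄ - mu_0) = (-0.0576, 0.0168),
  (x̄ - mu_0)^T · [...] = (-0.6)·(-0.0576) + (0.2)·(0.0168) = 0.0379.

Step 5 — scale by n: T² = 5 · 0.0379 = 0.1897.

T² ≈ 0.1897


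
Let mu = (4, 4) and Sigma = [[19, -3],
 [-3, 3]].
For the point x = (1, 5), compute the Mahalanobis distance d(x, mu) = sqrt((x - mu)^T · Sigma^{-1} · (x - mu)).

Step 1 — centre the observation: (x - mu) = (-3, 1).

Step 2 — invert Sigma. det(Sigma) = 19·3 - (-3)² = 48.
  Sigma^{-1} = (1/det) · [[d, -b], [-b, a]] = [[0.0625, 0.0625],
 [0.0625, 0.3958]].

Step 3 — form the quadratic (x - mu)^T · Sigma^{-1} · (x - mu):
  Sigma^{-1} · (x - mu) = (-0.125, 0.2083).
  (x - mu)^T · [Sigma^{-1} · (x - mu)] = (-3)·(-0.125) + (1)·(0.2083) = 0.5833.

Step 4 — take square root: d = √(0.5833) ≈ 0.7638.

d(x, mu) = √(0.5833) ≈ 0.7638


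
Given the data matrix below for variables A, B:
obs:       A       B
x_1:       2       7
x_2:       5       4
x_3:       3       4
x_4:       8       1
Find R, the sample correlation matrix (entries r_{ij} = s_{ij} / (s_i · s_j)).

Step 1 — column means:
  mean(A) = (2 + 5 + 3 + 8) / 4 = 18/4 = 4.5
  mean(B) = (7 + 4 + 4 + 1) / 4 = 16/4 = 4

Step 2 — sample variances and covariances s[i,j] = (1/(n-1)) · Σ_k (x_{k,i} - mean_i) · (x_{k,j} - mean_j), with n-1 = 3:
  s[A,A] = ((-2.5)·(-2.5) + (0.5)·(0.5) + (-1.5)·(-1.5) + (3.5)·(3.5)) / 3 = 21/3 = 7
  s[A,B] = ((-2.5)·(3) + (0.5)·(0) + (-1.5)·(0) + (3.5)·(-3)) / 3 = -18/3 = -6
  s[B,B] = ((3)·(3) + (0)·(0) + (0)·(0) + (-3)·(-3)) / 3 = 18/3 = 6
  Sample standard deviations s_i = √(s[i,i]):
  s(A) = √(7) = 2.6458
  s(B) = √(6) = 2.4495

Step 3 — r_{ij} = s_{ij} / (s_i · s_j):
  r[A,A] = 1 (diagonal).
  r[A,B] = -6 / (2.6458 · 2.4495) = -6 / 6.4807 = -0.9258
  r[B,B] = 1 (diagonal).

R is symmetric with unit diagonal. Assembling:

R = [[1, -0.9258],
 [-0.9258, 1]]


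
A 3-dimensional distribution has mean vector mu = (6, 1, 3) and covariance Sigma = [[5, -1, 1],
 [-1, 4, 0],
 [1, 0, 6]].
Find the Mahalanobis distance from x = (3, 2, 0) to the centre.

Step 1 — centre the observation: (x - mu) = (-3, 1, -3).

Step 2 — invert Sigma (cofactor / det for 3×3, or solve directly):
  Sigma^{-1} = [[0.2182, 0.0545, -0.0364],
 [0.0545, 0.2636, -0.0091],
 [-0.0364, -0.0091, 0.1727]].

Step 3 — form the quadratic (x - mu)^T · Sigma^{-1} · (x - mu):
  Sigma^{-1} · (x - mu) = (-0.4909, 0.1273, -0.4182).
  (x - mu)^T · [Sigma^{-1} · (x - mu)] = (-3)·(-0.4909) + (1)·(0.1273) + (-3)·(-0.4182) = 2.8545.

Step 4 — take square root: d = √(2.8545) ≈ 1.6895.

d(x, mu) = √(2.8545) ≈ 1.6895


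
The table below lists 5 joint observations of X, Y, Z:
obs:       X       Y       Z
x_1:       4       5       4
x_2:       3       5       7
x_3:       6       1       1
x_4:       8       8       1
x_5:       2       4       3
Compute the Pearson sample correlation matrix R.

Step 1 — column means:
  mean(X) = (4 + 3 + 6 + 8 + 2) / 5 = 23/5 = 4.6
  mean(Y) = (5 + 5 + 1 + 8 + 4) / 5 = 23/5 = 4.6
  mean(Z) = (4 + 7 + 1 + 1 + 3) / 5 = 16/5 = 3.2

Step 2 — sample variances and covariances s[i,j] = (1/(n-1)) · Σ_k (x_{k,i} - mean_i) · (x_{k,j} - mean_j), with n-1 = 4:
  s[X,X] = ((-0.6)·(-0.6) + (-1.6)·(-1.6) + (1.4)·(1.4) + (3.4)·(3.4) + (-2.6)·(-2.6)) / 4 = 23.2/4 = 5.8
  s[X,Y] = ((-0.6)·(0.4) + (-1.6)·(0.4) + (1.4)·(-3.6) + (3.4)·(3.4) + (-2.6)·(-0.6)) / 4 = 7.2/4 = 1.8
  s[X,Z] = ((-0.6)·(0.8) + (-1.6)·(3.8) + (1.4)·(-2.2) + (3.4)·(-2.2) + (-2.6)·(-0.2)) / 4 = -16.6/4 = -4.15
  s[Y,Y] = ((0.4)·(0.4) + (0.4)·(0.4) + (-3.6)·(-3.6) + (3.4)·(3.4) + (-0.6)·(-0.6)) / 4 = 25.2/4 = 6.3
  s[Y,Z] = ((0.4)·(0.8) + (0.4)·(3.8) + (-3.6)·(-2.2) + (3.4)·(-2.2) + (-0.6)·(-0.2)) / 4 = 2.4/4 = 0.6
  s[Z,Z] = ((0.8)·(0.8) + (3.8)·(3.8) + (-2.2)·(-2.2) + (-2.2)·(-2.2) + (-0.2)·(-0.2)) / 4 = 24.8/4 = 6.2
  Sample standard deviations s_i = √(s[i,i]):
  s(X) = √(5.8) = 2.4083
  s(Y) = √(6.3) = 2.51
  s(Z) = √(6.2) = 2.49

Step 3 — r_{ij} = s_{ij} / (s_i · s_j):
  r[X,X] = 1 (diagonal).
  r[X,Y] = 1.8 / (2.4083 · 2.51) = 1.8 / 6.0448 = 0.2978
  r[X,Z] = -4.15 / (2.4083 · 2.49) = -4.15 / 5.9967 = -0.6921
  r[Y,Y] = 1 (diagonal).
  r[Y,Z] = 0.6 / (2.51 · 2.49) = 0.6 / 6.2498 = 0.096
  r[Z,Z] = 1 (diagonal).

R is symmetric with unit diagonal. Assembling:

R = [[1, 0.2978, -0.6921],
 [0.2978, 1, 0.096],
 [-0.6921, 0.096, 1]]


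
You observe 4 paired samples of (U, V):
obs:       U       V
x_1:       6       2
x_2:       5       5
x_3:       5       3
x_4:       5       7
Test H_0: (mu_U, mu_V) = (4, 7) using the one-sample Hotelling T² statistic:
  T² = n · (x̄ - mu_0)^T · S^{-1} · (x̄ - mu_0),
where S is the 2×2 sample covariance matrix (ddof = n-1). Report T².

Step 1 — sample mean vector:
  mean(U) = (6 + 5 + 5 + 5) / 4 = 21/4 = 5.25
  mean(V) = (2 + 5 + 3 + 7) / 4 = 17/4 = 4.25
  x̄ = (5.25, 4.25),  deviation x̄ - mu_0 = (5.25, 4.25) - (4, 7) = (1.25, -2.75).

Step 2 — sample covariance matrix, S[i,j] = (1/(n-1)) · Σ_k (x_{k,i} - mean_i) · (x_{k,j} - mean_j), divisor n-1 = 3:
  S[U,U] = ((0.75)·(0.75) + (-0.25)·(-0.25) + (-0.25)·(-0.25) + (-0.25)·(-0.25)) / 3 = 0.75/3 = 0.25
  S[U,V] = ((0.75)·(-2.25) + (-0.25)·(0.75) + (-0.25)·(-1.25) + (-0.25)·(2.75)) / 3 = -2.25/3 = -0.75
  S[V,V] = ((-2.25)·(-2.25) + (0.75)·(0.75) + (-1.25)·(-1.25) + (2.75)·(2.75)) / 3 = 14.75/3 = 4.9167
  S = [[0.25, -0.75],
 [-0.75, 4.9167]].

Step 3 — invert S. det(S) = 0.25·4.9167 - (-0.75)² = 0.6667.
  S^{-1} = (1/det) · [[d, -b], [-b, a]] = [[7.375, 1.125],
 [1.125, 0.375]].

Step 4 — quadratic form (x̄ - mu_0)^T · S^{-1} · (x̄ - mu_0):
  S^{-1} · (x̄ - mu_0) = (6.125, 0.375),
  (x̄ - mu_0)^T · [...] = (1.25)·(6.125) + (-2.75)·(0.375) = 6.625.

Step 5 — scale by n: T² = 4 · 6.625 = 26.5.

T² ≈ 26.5


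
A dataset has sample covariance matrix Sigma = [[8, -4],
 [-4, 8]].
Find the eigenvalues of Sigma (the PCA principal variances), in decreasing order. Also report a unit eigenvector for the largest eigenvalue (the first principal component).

Step 1 — characteristic polynomial of 2×2 Sigma:
  det(Sigma - λI) = λ² - trace · λ + det = 0.
  trace = 8 + 8 = 16, det = 8·8 - (-4)² = 48.
Step 2 — discriminant:
  Δ = trace² - 4·det = 256 - 192 = 64.
Step 3 — eigenvalues:
  λ = (trace ± √Δ)/2 = (16 ± 8)/2,
  λ_1 = 12,  λ_2 = 4.

Step 4 — unit eigenvector for λ_1: solve (Sigma - λ_1 I)v = 0. First row:
  (8 - 12)·v_x + (-4)·v_y = 0, i.e. (-4)·v_x + (-4)·v_y = 0,
  so v ∝ (b, λ_1 - a) = (-4, 4); multiply by -1 so the first entry is positive: u = (4, -4).
  ||u|| = √((4)² + (-4)²) = √(32) ≈ 5.6569,
  v_1 = u/||u|| ≈ (0.7071, -0.7071) (||v_1|| = 1).

λ_1 = 12,  λ_2 = 4;  v_1 ≈ (0.7071, -0.7071)


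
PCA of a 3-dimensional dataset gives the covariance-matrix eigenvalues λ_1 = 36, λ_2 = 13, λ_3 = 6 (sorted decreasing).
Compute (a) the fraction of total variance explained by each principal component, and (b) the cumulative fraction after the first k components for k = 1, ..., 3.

Step 1 — total variance = trace(Sigma) = Σ λ_i = 36 + 13 + 6 = 55.

Step 2 — fraction explained by component i = λ_i / Σ λ:
  PC1: 36/55 = 0.6545
  PC2: 13/55 = 0.2364
  PC3: 6/55 = 0.1091

Step 3 — cumulative fraction after k components = (λ_1 + ... + λ_k) / Σ λ:
  k = 1: 36/55 = 0.6545
  k = 2: (36 + 13)/55 = 49/55 = 0.8909
  k = 3: (36 + 13 + 6)/55 = 55/55 = 1

Summary (fraction, with percent):

explained: PC1 0.6545 (65.45%), PC2 0.2364 (23.64%), PC3 0.1091 (10.91%);  cumulative: 0.6545, 0.8909, 1


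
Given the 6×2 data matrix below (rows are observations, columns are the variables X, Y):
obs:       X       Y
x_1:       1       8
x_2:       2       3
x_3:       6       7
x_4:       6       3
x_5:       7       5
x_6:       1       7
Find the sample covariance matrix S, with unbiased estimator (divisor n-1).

Step 1 — column means:
  mean(X) = (1 + 2 + 6 + 6 + 7 + 1) / 6 = 23/6 = 3.8333
  mean(Y) = (8 + 3 + 7 + 3 + 5 + 7) / 6 = 33/6 = 5.5

Step 2 — sample covariance S[i,j] = (1/(n-1)) · Σ_k (x_{k,i} - mean_i) · (x_{k,j} - mean_j), with n-1 = 5.
  S[X,X] = ((-2.8333)·(-2.8333) + (-1.8333)·(-1.8333) + (2.1667)·(2.1667) + (2.1667)·(2.1667) + (3.1667)·(3.1667) + (-2.8333)·(-2.8333)) / 5 = 38.8333/5 = 7.7667
  S[X,Y] = ((-2.8333)·(2.5) + (-1.8333)·(-2.5) + (2.1667)·(1.5) + (2.1667)·(-2.5) + (3.1667)·(-0.5) + (-2.8333)·(1.5)) / 5 = -10.5/5 = -2.1
  S[Y,Y] = ((2.5)·(2.5) + (-2.5)·(-2.5) + (1.5)·(1.5) + (-2.5)·(-2.5) + (-0.5)·(-0.5) + (1.5)·(1.5)) / 5 = 23.5/5 = 4.7

S is symmetric (S[j,i] = S[i,j]). Assembling:

S = [[7.7667, -2.1],
 [-2.1, 4.7]]


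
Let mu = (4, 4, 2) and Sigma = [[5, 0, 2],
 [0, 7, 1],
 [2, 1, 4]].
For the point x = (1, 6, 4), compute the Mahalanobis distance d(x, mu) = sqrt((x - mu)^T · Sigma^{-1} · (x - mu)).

Step 1 — centre the observation: (x - mu) = (-3, 2, 2).

Step 2 — invert Sigma (cofactor / det for 3×3, or solve directly):
  Sigma^{-1} = [[0.2523, 0.0187, -0.1308],
 [0.0187, 0.1495, -0.0467],
 [-0.1308, -0.0467, 0.3271]].

Step 3 — form the quadratic (x - mu)^T · Sigma^{-1} · (x - mu):
  Sigma^{-1} · (x - mu) = (-0.9813, 0.1495, 0.9533).
  (x - mu)^T · [Sigma^{-1} · (x - mu)] = (-3)·(-0.9813) + (2)·(0.1495) + (2)·(0.9533) = 5.1495.

Step 4 — take square root: d = √(5.1495) ≈ 2.2693.

d(x, mu) = √(5.1495) ≈ 2.2693


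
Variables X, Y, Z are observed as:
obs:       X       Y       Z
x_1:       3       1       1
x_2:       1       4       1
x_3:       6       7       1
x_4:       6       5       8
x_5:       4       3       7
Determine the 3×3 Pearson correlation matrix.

Step 1 — column means:
  mean(X) = (3 + 1 + 6 + 6 + 4) / 5 = 20/5 = 4
  mean(Y) = (1 + 4 + 7 + 5 + 3) / 5 = 20/5 = 4
  mean(Z) = (1 + 1 + 1 + 8 + 7) / 5 = 18/5 = 3.6

Step 2 — sample variances and covariances s[i,j] = (1/(n-1)) · Σ_k (x_{k,i} - mean_i) · (x_{k,j} - mean_j), with n-1 = 4:
  s[X,X] = ((-1)·(-1) + (-3)·(-3) + (2)·(2) + (2)·(2) + (0)·(0)) / 4 = 18/4 = 4.5
  s[X,Y] = ((-1)·(-3) + (-3)·(0) + (2)·(3) + (2)·(1) + (0)·(-1)) / 4 = 11/4 = 2.75
  s[X,Z] = ((-1)·(-2.6) + (-3)·(-2.6) + (2)·(-2.6) + (2)·(4.4) + (0)·(3.4)) / 4 = 14/4 = 3.5
  s[Y,Y] = ((-3)·(-3) + (0)·(0) + (3)·(3) + (1)·(1) + (-1)·(-1)) / 4 = 20/4 = 5
  s[Y,Z] = ((-3)·(-2.6) + (0)·(-2.6) + (3)·(-2.6) + (1)·(4.4) + (-1)·(3.4)) / 4 = 1/4 = 0.25
  s[Z,Z] = ((-2.6)·(-2.6) + (-2.6)·(-2.6) + (-2.6)·(-2.6) + (4.4)·(4.4) + (3.4)·(3.4)) / 4 = 51.2/4 = 12.8
  Sample standard deviations s_i = √(s[i,i]):
  s(X) = √(4.5) = 2.1213
  s(Y) = √(5) = 2.2361
  s(Z) = √(12.8) = 3.5777

Step 3 — r_{ij} = s_{ij} / (s_i · s_j):
  r[X,X] = 1 (diagonal).
  r[X,Y] = 2.75 / (2.1213 · 2.2361) = 2.75 / 4.7434 = 0.5798
  r[X,Z] = 3.5 / (2.1213 · 3.5777) = 3.5 / 7.5895 = 0.4612
  r[Y,Y] = 1 (diagonal).
  r[Y,Z] = 0.25 / (2.2361 · 3.5777) = 0.25 / 8 = 0.0313
  r[Z,Z] = 1 (diagonal).

R is symmetric with unit diagonal. Assembling:

R = [[1, 0.5798, 0.4612],
 [0.5798, 1, 0.0313],
 [0.4612, 0.0313, 1]]


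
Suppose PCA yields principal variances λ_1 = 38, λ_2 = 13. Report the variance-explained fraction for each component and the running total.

Step 1 — total variance = trace(Sigma) = Σ λ_i = 38 + 13 = 51.

Step 2 — fraction explained by component i = λ_i / Σ λ:
  PC1: 38/51 = 0.7451
  PC2: 13/51 = 0.2549

Step 3 — cumulative fraction after k components = (λ_1 + ... + λ_k) / Σ λ:
  k = 1: 38/51 = 0.7451
  k = 2: (38 + 13)/51 = 51/51 = 1

Summary (fraction, with percent):

explained: PC1 0.7451 (74.51%), PC2 0.2549 (25.49%);  cumulative: 0.7451, 1


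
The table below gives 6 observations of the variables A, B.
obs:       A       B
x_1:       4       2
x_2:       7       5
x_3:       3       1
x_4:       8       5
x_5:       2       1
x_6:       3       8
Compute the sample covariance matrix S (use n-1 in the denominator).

Step 1 — column means:
  mean(A) = (4 + 7 + 3 + 8 + 2 + 3) / 6 = 27/6 = 4.5
  mean(B) = (2 + 5 + 1 + 5 + 1 + 8) / 6 = 22/6 = 3.6667

Step 2 — sample covariance S[i,j] = (1/(n-1)) · Σ_k (x_{k,i} - mean_i) · (x_{k,j} - mean_j), with n-1 = 5.
  S[A,A] = ((-0.5)·(-0.5) + (2.5)·(2.5) + (-1.5)·(-1.5) + (3.5)·(3.5) + (-2.5)·(-2.5) + (-1.5)·(-1.5)) / 5 = 29.5/5 = 5.9
  S[A,B] = ((-0.5)·(-1.6667) + (2.5)·(1.3333) + (-1.5)·(-2.6667) + (3.5)·(1.3333) + (-2.5)·(-2.6667) + (-1.5)·(4.3333)) / 5 = 13/5 = 2.6
  S[B,B] = ((-1.6667)·(-1.6667) + (1.3333)·(1.3333) + (-2.6667)·(-2.6667) + (1.3333)·(1.3333) + (-2.6667)·(-2.6667) + (4.3333)·(4.3333)) / 5 = 39.3333/5 = 7.8667

S is symmetric (S[j,i] = S[i,j]). Assembling:

S = [[5.9, 2.6],
 [2.6, 7.8667]]


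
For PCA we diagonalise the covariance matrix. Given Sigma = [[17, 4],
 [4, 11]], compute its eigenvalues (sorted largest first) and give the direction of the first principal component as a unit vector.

Step 1 — characteristic polynomial of 2×2 Sigma:
  det(Sigma - λI) = λ² - trace · λ + det = 0.
  trace = 17 + 11 = 28, det = 17·11 - (4)² = 171.
Step 2 — discriminant:
  Δ = trace² - 4·det = 784 - 684 = 100.
Step 3 — eigenvalues:
  λ = (trace ± √Δ)/2 = (28 ± 10)/2,
  λ_1 = 19,  λ_2 = 9.

Step 4 — unit eigenvector for λ_1: solve (Sigma - λ_1 I)v = 0. First row:
  (17 - 19)·v_x + (4)·v_y = 0, i.e. (-2)·v_x + (4)·v_y = 0,
  so v ∝ (b, λ_1 - a) = (4, 2) = u.
  ||u|| = √((4)² + (2)²) = √(20) ≈ 4.4721,
  v_1 = u/||u|| ≈ (0.8944, 0.4472) (||v_1|| = 1).

λ_1 = 19,  λ_2 = 9;  v_1 ≈ (0.8944, 0.4472)


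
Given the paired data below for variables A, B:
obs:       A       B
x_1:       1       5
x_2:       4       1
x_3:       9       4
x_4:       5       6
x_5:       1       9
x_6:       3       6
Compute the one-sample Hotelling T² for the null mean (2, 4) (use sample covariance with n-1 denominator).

Step 1 — sample mean vector:
  mean(A) = (1 + 4 + 9 + 5 + 1 + 3) / 6 = 23/6 = 3.8333
  mean(B) = (5 + 1 + 4 + 6 + 9 + 6) / 6 = 31/6 = 5.1667
  x̄ = (3.8333, 5.1667),  deviation x̄ - mu_0 = (3.8333, 5.1667) - (2, 4) = (1.8333, 1.1667).

Step 2 — sample covariance matrix, S[i,j] = (1/(n-1)) · Σ_k (x_{k,i} - mean_i) · (x_{k,j} - mean_j), divisor n-1 = 5:
  S[A,A] = ((-2.8333)·(-2.8333) + (0.1667)·(0.1667) + (5.1667)·(5.1667) + (1.1667)·(1.1667) + (-2.8333)·(-2.8333) + (-0.8333)·(-0.8333)) / 5 = 44.8333/5 = 8.9667
  S[A,B] = ((-2.8333)·(-0.1667) + (0.1667)·(-4.1667) + (5.1667)·(-1.1667) + (1.1667)·(0.8333) + (-2.8333)·(3.8333) + (-0.8333)·(0.8333)) / 5 = -16.8333/5 = -3.3667
  S[B,B] = ((-0.1667)·(-0.1667) + (-4.1667)·(-4.1667) + (-1.1667)·(-1.1667) + (0.8333)·(0.8333) + (3.8333)·(3.8333) + (0.8333)·(0.8333)) / 5 = 34.8333/5 = 6.9667
  S = [[8.9667, -3.3667],
 [-3.3667, 6.9667]].

Step 3 — invert S. det(S) = 8.9667·6.9667 - (-3.3667)² = 51.1333.
  S^{-1} = (1/det) · [[d, -b], [-b, a]] = [[0.1362, 0.0658],
 [0.0658, 0.1754]].

Step 4 — quadratic form (x̄ - mu_0)^T · S^{-1} · (x̄ - mu_0):
  S^{-1} · (x̄ - mu_0) = (0.3266, 0.3253),
  (x̄ - mu_0)^T · [...] = (1.8333)·(0.3266) + (1.1667)·(0.3253) = 0.9783.

Step 5 — scale by n: T² = 6 · 0.9783 = 5.8696.

T² ≈ 5.8696


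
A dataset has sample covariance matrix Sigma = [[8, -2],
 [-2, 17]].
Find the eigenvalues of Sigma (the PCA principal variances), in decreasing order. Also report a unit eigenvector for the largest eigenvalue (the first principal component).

Step 1 — characteristic polynomial of 2×2 Sigma:
  det(Sigma - λI) = λ² - trace · λ + det = 0.
  trace = 8 + 17 = 25, det = 8·17 - (-2)² = 132.
Step 2 — discriminant:
  Δ = trace² - 4·det = 625 - 528 = 97.
Step 3 — eigenvalues:
  λ = (trace ± √Δ)/2 = (25 ± 9.8489)/2,
  λ_1 = 17.4244,  λ_2 = 7.5756.

Step 4 — unit eigenvector for λ_1: solve (Sigma - λ_1 I)v = 0. First row:
  (8 - 17.4244)·v_x + (-2)·v_y = 0, i.e. (-9.4244)·v_x + (-2)·v_y = 0,
  so v ∝ (b, λ_1 - a) = (-2, 9.4244); multiply by -1 so the first entry is positive: u = (2, -9.4244).
  ||u|| = √((2)² + (-9.4244)²) = √(92.8199) ≈ 9.6343,
  v_1 = u/||u|| ≈ (0.2076, -0.9782) (||v_1|| = 1).

λ_1 = 17.4244,  λ_2 = 7.5756;  v_1 ≈ (0.2076, -0.9782)


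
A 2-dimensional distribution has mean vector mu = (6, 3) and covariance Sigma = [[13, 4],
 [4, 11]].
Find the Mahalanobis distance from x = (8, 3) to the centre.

Step 1 — centre the observation: (x - mu) = (2, 0).

Step 2 — invert Sigma. det(Sigma) = 13·11 - (4)² = 127.
  Sigma^{-1} = (1/det) · [[d, -b], [-b, a]] = [[0.0866, -0.0315],
 [-0.0315, 0.1024]].

Step 3 — form the quadratic (x - mu)^T · Sigma^{-1} · (x - mu):
  Sigma^{-1} · (x - mu) = (0.1732, -0.063).
  (x - mu)^T · [Sigma^{-1} · (x - mu)] = (2)·(0.1732) + (0)·(-0.063) = 0.3465.

Step 4 — take square root: d = √(0.3465) ≈ 0.5886.

d(x, mu) = √(0.3465) ≈ 0.5886


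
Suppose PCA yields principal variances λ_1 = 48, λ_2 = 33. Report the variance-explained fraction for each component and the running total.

Step 1 — total variance = trace(Sigma) = Σ λ_i = 48 + 33 = 81.

Step 2 — fraction explained by component i = λ_i / Σ λ:
  PC1: 48/81 = 0.5926
  PC2: 33/81 = 0.4074

Step 3 — cumulative fraction after k components = (λ_1 + ... + λ_k) / Σ λ:
  k = 1: 48/81 = 0.5926
  k = 2: (48 + 33)/81 = 81/81 = 1

Summary (fraction, with percent):

explained: PC1 0.5926 (59.26%), PC2 0.4074 (40.74%);  cumulative: 0.5926, 1


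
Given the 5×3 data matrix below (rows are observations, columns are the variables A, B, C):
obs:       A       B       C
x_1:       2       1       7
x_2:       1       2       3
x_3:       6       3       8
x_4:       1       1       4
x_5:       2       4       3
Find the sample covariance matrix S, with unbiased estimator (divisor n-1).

Step 1 — column means:
  mean(A) = (2 + 1 + 6 + 1 + 2) / 5 = 12/5 = 2.4
  mean(B) = (1 + 2 + 3 + 1 + 4) / 5 = 11/5 = 2.2
  mean(C) = (7 + 3 + 8 + 4 + 3) / 5 = 25/5 = 5

Step 2 — sample covariance S[i,j] = (1/(n-1)) · Σ_k (x_{k,i} - mean_i) · (x_{k,j} - mean_j), with n-1 = 4.
  S[A,A] = ((-0.4)·(-0.4) + (-1.4)·(-1.4) + (3.6)·(3.6) + (-1.4)·(-1.4) + (-0.4)·(-0.4)) / 4 = 17.2/4 = 4.3
  S[A,B] = ((-0.4)·(-1.2) + (-1.4)·(-0.2) + (3.6)·(0.8) + (-1.4)·(-1.2) + (-0.4)·(1.8)) / 4 = 4.6/4 = 1.15
  S[A,C] = ((-0.4)·(2) + (-1.4)·(-2) + (3.6)·(3) + (-1.4)·(-1) + (-0.4)·(-2)) / 4 = 15/4 = 3.75
  S[B,B] = ((-1.2)·(-1.2) + (-0.2)·(-0.2) + (0.8)·(0.8) + (-1.2)·(-1.2) + (1.8)·(1.8)) / 4 = 6.8/4 = 1.7
  S[B,C] = ((-1.2)·(2) + (-0.2)·(-2) + (0.8)·(3) + (-1.2)·(-1) + (1.8)·(-2)) / 4 = -2/4 = -0.5
  S[C,C] = ((2)·(2) + (-2)·(-2) + (3)·(3) + (-1)·(-1) + (-2)·(-2)) / 4 = 22/4 = 5.5

S is symmetric (S[j,i] = S[i,j]). Assembling:

S = [[4.3, 1.15, 3.75],
 [1.15, 1.7, -0.5],
 [3.75, -0.5, 5.5]]


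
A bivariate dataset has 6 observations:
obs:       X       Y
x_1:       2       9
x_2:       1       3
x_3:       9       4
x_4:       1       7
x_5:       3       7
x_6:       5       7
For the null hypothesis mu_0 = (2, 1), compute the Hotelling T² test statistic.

Step 1 — sample mean vector:
  mean(X) = (2 + 1 + 9 + 1 + 3 + 5) / 6 = 21/6 = 3.5
  mean(Y) = (9 + 3 + 4 + 7 + 7 + 7) / 6 = 37/6 = 6.1667
  x̄ = (3.5, 6.1667),  deviation x̄ - mu_0 = (3.5, 6.1667) - (2, 1) = (1.5, 5.1667).

Step 2 — sample covariance matrix, S[i,j] = (1/(n-1)) · Σ_k (x_{k,i} - mean_i) · (x_{k,j} - mean_j), divisor n-1 = 5:
  S[X,X] = ((-1.5)·(-1.5) + (-2.5)·(-2.5) + (5.5)·(5.5) + (-2.5)·(-2.5) + (-0.5)·(-0.5) + (1.5)·(1.5)) / 5 = 47.5/5 = 9.5
  S[X,Y] = ((-1.5)·(2.8333) + (-2.5)·(-3.1667) + (5.5)·(-2.1667) + (-2.5)·(0.8333) + (-0.5)·(0.8333) + (1.5)·(0.8333)) / 5 = -9.5/5 = -1.9
  S[Y,Y] = ((2.8333)·(2.8333) + (-3.1667)·(-3.1667) + (-2.1667)·(-2.1667) + (0.8333)·(0.8333) + (0.8333)·(0.8333) + (0.8333)·(0.8333)) / 5 = 24.8333/5 = 4.9667
  S = [[9.5, -1.9],
 [-1.9, 4.9667]].

Step 3 — invert S. det(S) = 9.5·4.9667 - (-1.9)² = 43.5733.
  S^{-1} = (1/det) · [[d, -b], [-b, a]] = [[0.114, 0.0436],
 [0.0436, 0.218]].

Step 4 — quadratic form (x̄ - mu_0)^T · S^{-1} · (x̄ - mu_0):
  S^{-1} · (x̄ - mu_0) = (0.3963, 1.1919),
  (x̄ - mu_0)^T · [...] = (1.5)·(0.3963) + (5.1667)·(1.1919) = 6.7523.

Step 5 — scale by n: T² = 6 · 6.7523 = 40.5141.

T² ≈ 40.5141


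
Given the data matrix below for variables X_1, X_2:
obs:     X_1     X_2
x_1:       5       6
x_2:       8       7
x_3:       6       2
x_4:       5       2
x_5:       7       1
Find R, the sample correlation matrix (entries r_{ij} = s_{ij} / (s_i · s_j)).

Step 1 — column means:
  mean(X_1) = (5 + 8 + 6 + 5 + 7) / 5 = 31/5 = 6.2
  mean(X_2) = (6 + 7 + 2 + 2 + 1) / 5 = 18/5 = 3.6

Step 2 — sample variances and covariances s[i,j] = (1/(n-1)) · Σ_k (x_{k,i} - mean_i) · (x_{k,j} - mean_j), with n-1 = 4:
  s[X_1,X_1] = ((-1.2)·(-1.2) + (1.8)·(1.8) + (-0.2)·(-0.2) + (-1.2)·(-1.2) + (0.8)·(0.8)) / 4 = 6.8/4 = 1.7
  s[X_1,X_2] = ((-1.2)·(2.4) + (1.8)·(3.4) + (-0.2)·(-1.6) + (-1.2)·(-1.6) + (0.8)·(-2.6)) / 4 = 3.4/4 = 0.85
  s[X_2,X_2] = ((2.4)·(2.4) + (3.4)·(3.4) + (-1.6)·(-1.6) + (-1.6)·(-1.6) + (-2.6)·(-2.6)) / 4 = 29.2/4 = 7.3
  Sample standard deviations s_i = √(s[i,i]):
  s(X_1) = √(1.7) = 1.3038
  s(X_2) = √(7.3) = 2.7019

Step 3 — r_{ij} = s_{ij} / (s_i · s_j):
  r[X_1,X_1] = 1 (diagonal).
  r[X_1,X_2] = 0.85 / (1.3038 · 2.7019) = 0.85 / 3.5228 = 0.2413
  r[X_2,X_2] = 1 (diagonal).

R is symmetric with unit diagonal. Assembling:

R = [[1, 0.2413],
 [0.2413, 1]]


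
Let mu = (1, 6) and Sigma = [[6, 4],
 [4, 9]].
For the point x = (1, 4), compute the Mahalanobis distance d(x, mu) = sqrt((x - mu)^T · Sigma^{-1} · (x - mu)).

Step 1 — centre the observation: (x - mu) = (0, -2).

Step 2 — invert Sigma. det(Sigma) = 6·9 - (4)² = 38.
  Sigma^{-1} = (1/det) · [[d, -b], [-b, a]] = [[0.2368, -0.1053],
 [-0.1053, 0.1579]].

Step 3 — form the quadratic (x - mu)^T · Sigma^{-1} · (x - mu):
  Sigma^{-1} · (x - mu) = (0.2105, -0.3158).
  (x - mu)^T · [Sigma^{-1} · (x - mu)] = (0)·(0.2105) + (-2)·(-0.3158) = 0.6316.

Step 4 — take square root: d = √(0.6316) ≈ 0.7947.

d(x, mu) = √(0.6316) ≈ 0.7947


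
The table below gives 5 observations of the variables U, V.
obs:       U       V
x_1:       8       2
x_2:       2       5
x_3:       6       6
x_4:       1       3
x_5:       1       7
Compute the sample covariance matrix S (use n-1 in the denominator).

Step 1 — column means:
  mean(U) = (8 + 2 + 6 + 1 + 1) / 5 = 18/5 = 3.6
  mean(V) = (2 + 5 + 6 + 3 + 7) / 5 = 23/5 = 4.6

Step 2 — sample covariance S[i,j] = (1/(n-1)) · Σ_k (x_{k,i} - mean_i) · (x_{k,j} - mean_j), with n-1 = 4.
  S[U,U] = ((4.4)·(4.4) + (-1.6)·(-1.6) + (2.4)·(2.4) + (-2.6)·(-2.6) + (-2.6)·(-2.6)) / 4 = 41.2/4 = 10.3
  S[U,V] = ((4.4)·(-2.6) + (-1.6)·(0.4) + (2.4)·(1.4) + (-2.6)·(-1.6) + (-2.6)·(2.4)) / 4 = -10.8/4 = -2.7
  S[V,V] = ((-2.6)·(-2.6) + (0.4)·(0.4) + (1.4)·(1.4) + (-1.6)·(-1.6) + (2.4)·(2.4)) / 4 = 17.2/4 = 4.3

S is symmetric (S[j,i] = S[i,j]). Assembling:

S = [[10.3, -2.7],
 [-2.7, 4.3]]


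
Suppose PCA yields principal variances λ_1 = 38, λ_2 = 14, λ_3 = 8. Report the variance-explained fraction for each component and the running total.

Step 1 — total variance = trace(Sigma) = Σ λ_i = 38 + 14 + 8 = 60.

Step 2 — fraction explained by component i = λ_i / Σ λ:
  PC1: 38/60 = 0.6333
  PC2: 14/60 = 0.2333
  PC3: 8/60 = 0.1333

Step 3 — cumulative fraction after k components = (λ_1 + ... + λ_k) / Σ λ:
  k = 1: 38/60 = 0.6333
  k = 2: (38 + 14)/60 = 52/60 = 0.8667
  k = 3: (38 + 14 + 8)/60 = 60/60 = 1

Summary (fraction, with percent):

explained: PC1 0.6333 (63.33%), PC2 0.2333 (23.33%), PC3 0.1333 (13.33%);  cumulative: 0.6333, 0.8667, 1


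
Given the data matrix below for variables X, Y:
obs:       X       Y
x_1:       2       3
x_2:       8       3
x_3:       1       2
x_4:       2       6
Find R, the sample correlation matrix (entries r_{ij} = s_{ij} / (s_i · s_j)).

Step 1 — column means:
  mean(X) = (2 + 8 + 1 + 2) / 4 = 13/4 = 3.25
  mean(Y) = (3 + 3 + 2 + 6) / 4 = 14/4 = 3.5

Step 2 — sample variances and covariances s[i,j] = (1/(n-1)) · Σ_k (x_{k,i} - mean_i) · (x_{k,j} - mean_j), with n-1 = 3:
  s[X,X] = ((-1.25)·(-1.25) + (4.75)·(4.75) + (-2.25)·(-2.25) + (-1.25)·(-1.25)) / 3 = 30.75/3 = 10.25
  s[X,Y] = ((-1.25)·(-0.5) + (4.75)·(-0.5) + (-2.25)·(-1.5) + (-1.25)·(2.5)) / 3 = -1.5/3 = -0.5
  s[Y,Y] = ((-0.5)·(-0.5) + (-0.5)·(-0.5) + (-1.5)·(-1.5) + (2.5)·(2.5)) / 3 = 9/3 = 3
  Sample standard deviations s_i = √(s[i,i]):
  s(X) = √(10.25) = 3.2016
  s(Y) = √(3) = 1.7321

Step 3 — r_{ij} = s_{ij} / (s_i · s_j):
  r[X,X] = 1 (diagonal).
  r[X,Y] = -0.5 / (3.2016 · 1.7321) = -0.5 / 5.5453 = -0.0902
  r[Y,Y] = 1 (diagonal).

R is symmetric with unit diagonal. Assembling:

R = [[1, -0.0902],
 [-0.0902, 1]]


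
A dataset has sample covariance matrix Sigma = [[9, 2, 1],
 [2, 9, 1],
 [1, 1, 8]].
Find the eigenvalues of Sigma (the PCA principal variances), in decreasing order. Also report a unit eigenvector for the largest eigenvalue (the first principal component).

Step 1 — characteristic polynomial p(λ) = det(λI - Sigma) = λ³ - tr·λ² + c_1·λ - det, where tr = trace, c_1 = sum of the principal 2×2 minors, det = det(Sigma):
  tr = 9 + 9 + 8 = 26,
  c_1 = (9·9 - (2)²) + (9·8 - (1)²) + (9·8 - (1)²) = 77 + 71 + 71 = 219,
  det = 9·(9·8 - (1)²) - (2)·((2)·8 - (1)·(1)) + (1)·((2)·(1) - 9·(1)) = 9·(71) - (2)·(15) + (1)·(-7) = 602.
  So p(λ) = λ³ - 26λ² + 219λ - 602.
Step 2 — look for an integer root (rational root theorem: any rational root is an integer divisor of 602). Testing λ = 7:
  p(7) = 343 - 1274 + 1533 - 602 = 0  ✓
  Dividing out (λ - 7): p(λ) = (λ - 7)(λ² - 19λ + 86).
Step 3 — remaining eigenvalues from the quadratic λ² - 19λ + 86 = 0:
  Δ = 19² - 4·86 = 361 - 344 = 17,  λ = (19 ± √17)/2 = (19 ± 4.1231)/2 ≈ 11.5616 or 7.4384.
  Sorted: λ_1 = 11.5616,  λ_2 = 7.4384,  λ_3 = 7  (check: sum = 26 = tr ✓).

Step 4 — unit eigenvector for λ_1 ≈ 11.5616: v spans the null space of (Sigma - λ_1 I), whose rows are
  r_1 = (-2.5616, 2, 1),  r_2 = (2, -2.5616, 1),  r_3 = (1, 1, -3.5616).
  v is orthogonal to every row, so take v ∝ r_1 × r_2 = ((2)·(1) - (1)·(-2.5616), (1)·(2) - (-2.5616)·(1), (-2.5616)·(-2.5616) - (2)·(2)) ≈ (4.5616, 4.5616, 2.5616).
  Let u = (4.5616, 4.5616, 2.5616).
  ||u|| = √((4.5616)² + (4.5616)² + (2.5616)²) = √(48.1771) ≈ 6.941,  v_1 = u/||u|| ≈ (0.6572, 0.6572, 0.369) (||v_1|| = 1).

λ_1 = 11.5616,  λ_2 = 7.4384,  λ_3 = 7;  v_1 ≈ (0.6572, 0.6572, 0.369)


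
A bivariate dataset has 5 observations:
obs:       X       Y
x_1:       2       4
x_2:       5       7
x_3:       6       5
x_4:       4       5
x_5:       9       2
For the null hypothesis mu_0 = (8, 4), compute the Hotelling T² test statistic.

Step 1 — sample mean vector:
  mean(X) = (2 + 5 + 6 + 4 + 9) / 5 = 26/5 = 5.2
  mean(Y) = (4 + 7 + 5 + 5 + 2) / 5 = 23/5 = 4.6
  x̄ = (5.2, 4.6),  deviation x̄ - mu_0 = (5.2, 4.6) - (8, 4) = (-2.8, 0.6).

Step 2 — sample covariance matrix, S[i,j] = (1/(n-1)) · Σ_k (x_{k,i} - mean_i) · (x_{k,j} - mean_j), divisor n-1 = 4:
  S[X,X] = ((-3.2)·(-3.2) + (-0.2)·(-0.2) + (0.8)·(0.8) + (-1.2)·(-1.2) + (3.8)·(3.8)) / 4 = 26.8/4 = 6.7
  S[X,Y] = ((-3.2)·(-0.6) + (-0.2)·(2.4) + (0.8)·(0.4) + (-1.2)·(0.4) + (3.8)·(-2.6)) / 4 = -8.6/4 = -2.15
  S[Y,Y] = ((-0.6)·(-0.6) + (2.4)·(2.4) + (0.4)·(0.4) + (0.4)·(0.4) + (-2.6)·(-2.6)) / 4 = 13.2/4 = 3.3
  S = [[6.7, -2.15],
 [-2.15, 3.3]].

Step 3 — invert S. det(S) = 6.7·3.3 - (-2.15)² = 17.4875.
  S^{-1} = (1/det) · [[d, -b], [-b, a]] = [[0.1887, 0.1229],
 [0.1229, 0.3831]].

Step 4 — quadratic form (x̄ - mu_0)^T · S^{-1} · (x̄ - mu_0):
  S^{-1} · (x̄ - mu_0) = (-0.4546, -0.1144),
  (x̄ - mu_0)^T · [...] = (-2.8)·(-0.4546) + (0.6)·(-0.1144) = 1.2043.

Step 5 — scale by n: T² = 5 · 1.2043 = 6.0214.

T² ≈ 6.0214


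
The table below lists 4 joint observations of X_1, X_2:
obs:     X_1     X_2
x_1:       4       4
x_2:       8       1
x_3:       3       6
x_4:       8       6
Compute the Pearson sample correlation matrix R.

Step 1 — column means:
  mean(X_1) = (4 + 8 + 3 + 8) / 4 = 23/4 = 5.75
  mean(X_2) = (4 + 1 + 6 + 6) / 4 = 17/4 = 4.25

Step 2 — sample variances and covariances s[i,j] = (1/(n-1)) · Σ_k (x_{k,i} - mean_i) · (x_{k,j} - mean_j), with n-1 = 3:
  s[X_1,X_1] = ((-1.75)·(-1.75) + (2.25)·(2.25) + (-2.75)·(-2.75) + (2.25)·(2.25)) / 3 = 20.75/3 = 6.9167
  s[X_1,X_2] = ((-1.75)·(-0.25) + (2.25)·(-3.25) + (-2.75)·(1.75) + (2.25)·(1.75)) / 3 = -7.75/3 = -2.5833
  s[X_2,X_2] = ((-0.25)·(-0.25) + (-3.25)·(-3.25) + (1.75)·(1.75) + (1.75)·(1.75)) / 3 = 16.75/3 = 5.5833
  Sample standard deviations s_i = √(s[i,i]):
  s(X_1) = √(6.9167) = 2.63
  s(X_2) = √(5.5833) = 2.3629

Step 3 — r_{ij} = s_{ij} / (s_i · s_j):
  r[X_1,X_1] = 1 (diagonal).
  r[X_1,X_2] = -2.5833 / (2.63 · 2.3629) = -2.5833 / 6.2143 = -0.4157
  r[X_2,X_2] = 1 (diagonal).

R is symmetric with unit diagonal. Assembling:

R = [[1, -0.4157],
 [-0.4157, 1]]
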